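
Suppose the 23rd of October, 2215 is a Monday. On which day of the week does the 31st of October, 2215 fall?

Within October 2215: 31 − 23 = 8 days.
8 mod 7 = 1, so 1 day after Monday is Tuesday.

Tuesday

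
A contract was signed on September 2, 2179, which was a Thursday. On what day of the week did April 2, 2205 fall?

Day-of-year of September 2, 2179: 245.
Day-of-year of April 2, 2205: 92.
2179 has 365 days, so 365 − 245 = 120 days remain in 2179.
Full years 2180–2204: 19 common + 6 leap = 19×365 + 6×366 = 9131 days.
Total: 120 + 9131 + 92 = 9343 days.
9343 mod 7 = 5, so 5 days after Thursday is Tuesday.

Tuesday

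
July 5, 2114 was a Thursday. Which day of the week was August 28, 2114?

July 2114: 31 − 5 = 26 days remain.
August 1–28, 2114: 28 days.
Total: 26 + 28 = 54 days.
54 mod 7 = 5, so 5 days after Thursday is Tuesday.

Tuesday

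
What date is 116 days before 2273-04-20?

2272-12-25

Count 116 days before April 20, 2273:
Day-of-year of December 25, 2272: 360.
Day-of-year of April 20, 2273: 110.
2272 has 366 days, so 366 − 360 = 6 days remain in 2272.
Total: 6 + 110 = 116 days.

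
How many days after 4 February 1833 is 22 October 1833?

February 1833: 28 − 4 = 24 days remain (1833 is not a leap year, so February has 28 days).
Then March (31), April (30), May (31), June (30), July (31), August (31), September (30): 31 + 30 + 31 + 30 + 31 + 31 + 30 = 214 days.
October 1–22, 1833: 22 days.
Total: 24 + 214 + 22 = 260 days.

260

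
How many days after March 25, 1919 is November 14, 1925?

Day-of-year of March 25, 1919: 84.
Day-of-year of November 14, 1925: 318.
1919 has 365 days, so 365 − 84 = 281 days remain in 1919.
Full years: 1920: 366; 1921: 365; 1922: 365; 1923: 365; 1924: 366. Sum = 1827.
Total: 281 + 1827 + 318 = 2426 days.

2426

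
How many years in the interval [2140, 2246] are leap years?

Years divisible by 4: 2140, 2144, …, 2244 — 27 in all.
Of these, 2200 is divisible by 100 but not 400, so not leap.
Leap years: 27 − 1 = 26.

26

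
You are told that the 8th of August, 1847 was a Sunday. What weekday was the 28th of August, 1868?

Friday

Day-of-year of August 8, 1847: 220.
Day-of-year of August 28, 1868: 241.
1847 has 365 days, so 365 − 220 = 145 days remain in 1847.
Full years 1848–1867: 15 common + 5 leap = 15×365 + 5×366 = 7305 days.
Total: 145 + 7305 + 241 = 7691 days.
7691 mod 7 = 5, so 5 days after Sunday is Friday.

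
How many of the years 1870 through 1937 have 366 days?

Years divisible by 4: 1872, 1876, …, 1936 — 17 in all.
Of these, 1900 is divisible by 100 but not 400, so not leap.
Leap years: 17 − 1 = 16.

16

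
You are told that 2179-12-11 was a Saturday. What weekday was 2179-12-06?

Monday

Count forward from the earlier date (December 6, 2179) to the later (December 11, 2179):
Within December 2179: 11 − 6 = 5 days.
5 mod 7 = 5, so 5 days before Saturday is Monday.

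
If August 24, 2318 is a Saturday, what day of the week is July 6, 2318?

Saturday

Count forward from the earlier date (July 6, 2318) to the later (August 24, 2318):
July 2318: 31 − 6 = 25 days remain.
August 1–24, 2318: 24 days.
Total: 25 + 24 = 49 days.
49 is a multiple of 7, so July 6, 2318 falls on the same weekday: Saturday.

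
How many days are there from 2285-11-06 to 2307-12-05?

Day-of-year of November 6, 2285: 310.
Day-of-year of December 5, 2307: 339.
2285 has 365 days, so 365 − 310 = 55 days remain in 2285.
Full years 2286–2306: 17 common + 4 leap = 17×365 + 4×366 = 7669 days.
Total: 55 + 7669 + 339 = 8063 days.

8063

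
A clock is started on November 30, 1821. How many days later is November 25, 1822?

Day-of-year of November 30, 1821: 334.
Day-of-year of November 25, 1822: 329.
1821 has 365 days, so 365 − 334 = 31 days remain in 1821.
Total: 31 + 329 = 360 days.

360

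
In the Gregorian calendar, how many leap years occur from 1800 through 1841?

Years divisible by 4 in [1800, 1841]: 1800, 1804, 1808, 1812, 1816, 1820, 1824, 1828, 1832, 1836, 1840.
Of these, 1800 is divisible by 100 but not 400, so not leap.
Leap years: 11 − 1 = 10.

10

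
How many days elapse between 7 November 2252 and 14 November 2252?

Within November 2252: 14 − 7 = 7 days.

7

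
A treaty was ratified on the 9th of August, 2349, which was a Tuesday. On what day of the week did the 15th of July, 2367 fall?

From August 9, 2349 to August 9, 2366: 17 years, of which 4 contain a Feb 29 — 13×365 + 4×366 = 6209 days.
August 2366: 31 − 9 = 22 days remain.
Then 10 full months totalling 303 days.
July 1–15, 2367: 15 days.
Residual: 340 days.
Total: 6549 days.
6549 mod 7 = 4, so 4 days after Tuesday is Saturday.

Saturday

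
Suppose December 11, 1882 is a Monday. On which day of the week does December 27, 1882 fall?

Wednesday

Within December 1882: 27 − 11 = 16 days.
16 mod 7 = 2, so 2 days after Monday is Wednesday.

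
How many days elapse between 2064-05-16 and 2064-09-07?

114

May 2064: 31 − 16 = 15 days remain.
Then June (30), July (31), August (31): 30 + 31 + 31 = 92 days.
September 1–7, 2064: 7 days.
Total: 15 + 92 + 7 = 114 days.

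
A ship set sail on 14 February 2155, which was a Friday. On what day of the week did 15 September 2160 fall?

Monday

Day-of-year of February 14, 2155: 45.
Day-of-year of September 15, 2160: 259.
2155 has 365 days, so 365 − 45 = 320 days remain in 2155.
Full years: 2156: 366; 2157: 365; 2158: 365; 2159: 365. Sum = 1461.
Total: 320 + 1461 + 259 = 2040 days.
2040 mod 7 = 3, so 3 days after Friday is Monday.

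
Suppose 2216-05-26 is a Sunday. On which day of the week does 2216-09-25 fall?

May 2216: 31 − 26 = 5 days remain.
Then June (30), July (31), August (31): 30 + 31 + 31 = 92 days.
September 1–25, 2216: 25 days.
Total: 5 + 92 + 25 = 122 days.
122 mod 7 = 3, so 3 days after Sunday is Wednesday.

Wednesday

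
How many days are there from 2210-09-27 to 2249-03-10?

14044

From September 27, 2210 to September 27, 2248: 38 years, of which 10 contain a Feb 29 — 28×365 + 10×366 = 13880 days.
September 2248: 30 − 27 = 3 days remain.
Then October (31), November (30), December (31), January (31), February 2249 (28): 31 + 30 + 31 + 31 + 28 = 151 days.
March 1–10, 2249: 10 days.
Residual: 164 days.
Total: 14044 days.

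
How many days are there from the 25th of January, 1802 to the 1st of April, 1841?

14311

Day-of-year of January 25, 1802: 25.
Day-of-year of April 1, 1841: 91.
1802 has 365 days, so 365 − 25 = 340 days remain in 1802.
Full years 1803–1840: 28 common + 10 leap = 28×365 + 10×366 = 13880 days.
Total: 340 + 13880 + 91 = 14311 days.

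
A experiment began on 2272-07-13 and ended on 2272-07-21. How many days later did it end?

Within July 2272: 21 − 13 = 8 days.

8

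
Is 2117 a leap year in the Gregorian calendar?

2117 is not a leap year.

No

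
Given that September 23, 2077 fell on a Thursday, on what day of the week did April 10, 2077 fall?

Saturday

Count forward from the earlier date (April 10, 2077) to the later (September 23, 2077):
April 2077: 30 − 10 = 20 days remain.
Then May (31), June (30), July (31), August (31): 31 + 30 + 31 + 31 = 123 days.
September 1–23, 2077: 23 days.
Total: 20 + 123 + 23 = 166 days.
166 mod 7 = 5, so 5 days before Thursday is Saturday.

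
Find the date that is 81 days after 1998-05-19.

1998-08-08

Count 81 days after May 19, 1998:
May 1998: 31 − 19 = 12 days remain.
Then June (30), July (31): 30 + 31 = 61 days.
August 1–8, 1998: 8 days.
Total: 12 + 61 + 8 = 81 days.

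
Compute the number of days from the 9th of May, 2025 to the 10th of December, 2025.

May 2025: 31 − 9 = 22 days remain.
Then June (30), July (31), August (31), September (30), October (31), November (30): 30 + 31 + 31 + 30 + 31 + 30 = 183 days.
December 1–10, 2025: 10 days.
Total: 22 + 183 + 10 = 215 days.

215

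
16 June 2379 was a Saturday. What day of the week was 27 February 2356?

Count forward from the earlier date (February 27, 2356) to the later (June 16, 2379):
Day-of-year of February 27, 2356: 58.
Day-of-year of June 16, 2379: 167.
2356 has 366 days, so 366 − 58 = 308 days remain in 2356.
Full years 2357–2378: 17 common + 5 leap = 17×365 + 5×366 = 8035 days.
Total: 308 + 8035 + 167 = 8510 days.
8510 mod 7 = 5, so 5 days before Saturday is Monday.

Monday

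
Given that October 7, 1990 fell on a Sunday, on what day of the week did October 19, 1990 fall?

Within October 1990: 19 − 7 = 12 days.
12 mod 7 = 5, so 5 days after Sunday is Friday.

Friday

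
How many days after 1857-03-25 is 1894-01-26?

From March 25, 1857 to March 25, 1893: 36 years, of which 9 contain a Feb 29 — 27×365 + 9×366 = 13149 days.
March 1893: 31 − 25 = 6 days remain.
Then 9 full months totalling 275 days.
January 1–26, 1894: 26 days.
Residual: 307 days.
Total: 13456 days.

13456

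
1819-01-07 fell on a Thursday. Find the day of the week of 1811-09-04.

Count forward from the earlier date (September 4, 1811) to the later (January 7, 1819):
Day-of-year of September 4, 1811: 247.
Day-of-year of January 7, 1819: 7.
1811 has 365 days, so 365 − 247 = 118 days remain in 1811.
Full years 1812–1818: 5 common + 2 leap = 5×365 + 2×366 = 2557 days.
Total: 118 + 2557 + 7 = 2682 days.
2682 mod 7 = 1, so 1 day before Thursday is Wednesday.

Wednesday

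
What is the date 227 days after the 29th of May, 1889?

the 11th of January, 1890

Count 227 days after May 29, 1889:
May 1889: 31 − 29 = 2 days remain.
Then June (30), July (31), August (31), September (30), October (31), November (30), December (31): 30 + 31 + 31 + 30 + 31 + 30 + 31 = 214 days.
January 1–11, 1890: 11 days.
Residual: 227 days.
Total: 227 days.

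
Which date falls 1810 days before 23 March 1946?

8 April 1941

Count 1810 days before March 23, 1946:
April 8, 1941 → April 8, 1942: 365 days.
April 8, 1942 → April 8, 1943: 365 days.
April 8, 1943 → April 8, 1944: 366 days (1944 is a leap year).
April 8, 1944 → April 8, 1945: 365 days.
April 1945: 30 − 8 = 22 days remain.
Then 10 full months totalling 304 days.
March 1–23, 1946: 23 days.
Residual: 349 days.
Total: 1810 days.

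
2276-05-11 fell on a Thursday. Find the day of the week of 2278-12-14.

May 11, 2276 → May 11, 2277: 365 days.
May 11, 2277 → May 11, 2278: 365 days.
May 2278: 31 − 11 = 20 days remain.
Then June (30), July (31), August (31), September (30), October (31), November (30): 30 + 31 + 31 + 30 + 31 + 30 = 183 days.
December 1–14, 2278: 14 days.
Residual: 217 days.
Total: 947 days.
947 mod 7 = 2, so 2 days after Thursday is Saturday.

Saturday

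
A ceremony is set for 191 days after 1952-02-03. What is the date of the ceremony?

1952-08-12

Count 191 days after February 3, 1952:
February 1952: 29 − 3 = 26 days remain (1952 is a leap year, so February has 29 days).
Then March (31), April (30), May (31), June (30), July (31): 31 + 30 + 31 + 30 + 31 = 153 days.
August 1–12, 1952: 12 days.
Total: 26 + 153 + 12 = 191 days.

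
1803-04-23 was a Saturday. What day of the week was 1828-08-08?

Friday

From April 23, 1803 to April 23, 1828: 25 years, of which 7 contain a Feb 29 — 18×365 + 7×366 = 9132 days.
April 1828: 30 − 23 = 7 days remain.
Then May (31), June (30), July (31): 31 + 30 + 31 = 92 days.
August 1–8, 1828: 8 days.
Residual: 107 days.
Total: 9239 days.
9239 mod 7 = 6, so 6 days after Saturday is Friday.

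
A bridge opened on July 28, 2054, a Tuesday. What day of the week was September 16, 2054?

Wednesday

July 2054: 31 − 28 = 3 days remain.
Then August (31): 31 days.
September 1–16, 2054: 16 days.
Total: 3 + 31 + 16 = 50 days.
50 mod 7 = 1, so 1 day after Tuesday is Wednesday.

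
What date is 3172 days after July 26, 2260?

April 2, 2269

Count 3172 days after July 26, 2260:
Day-of-year of July 26, 2260: 208.
Day-of-year of April 2, 2269: 92.
2260 has 366 days, so 366 − 208 = 158 days remain in 2260.
Full years 2261–2268: 6 common + 2 leap = 6×365 + 2×366 = 2922 days.
Total: 158 + 2922 + 92 = 3172 days.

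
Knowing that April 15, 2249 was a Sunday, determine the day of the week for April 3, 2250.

Wednesday

April 2249: 30 − 15 = 15 days remain.
Then 11 full months totalling 335 days.
April 1–3, 2250: 3 days.
Total: 15 + 335 + 3 = 353 days.
353 mod 7 = 3, so 3 days after Sunday is Wednesday.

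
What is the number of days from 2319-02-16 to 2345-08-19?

9681

Day-of-year of February 16, 2319: 47.
Day-of-year of August 19, 2345: 231.
2319 has 365 days, so 365 − 47 = 318 days remain in 2319.
Full years 2320–2344: 18 common + 7 leap = 18×365 + 7×366 = 9132 days.
Total: 318 + 9132 + 231 = 9681 days.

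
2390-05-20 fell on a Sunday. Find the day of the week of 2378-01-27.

Friday

Count forward from the earlier date (January 27, 2378) to the later (May 20, 2390):
Day-of-year of January 27, 2378: 27.
Day-of-year of May 20, 2390: 140.
2378 has 365 days, so 365 − 27 = 338 days remain in 2378.
Full years 2379–2389: 8 common + 3 leap = 8×365 + 3×366 = 4018 days.
Total: 338 + 4018 + 140 = 4496 days.
4496 mod 7 = 2, so 2 days before Sunday is Friday.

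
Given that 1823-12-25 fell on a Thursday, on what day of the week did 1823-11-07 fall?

Count forward from the earlier date (November 7, 1823) to the later (December 25, 1823):
November 1823: 30 − 7 = 23 days remain.
December 1–25, 1823: 25 days.
Total: 23 + 25 = 48 days.
48 mod 7 = 6, so 6 days before Thursday is Friday.

Friday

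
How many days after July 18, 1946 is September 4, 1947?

413

July 1946: 31 − 18 = 13 days remain.
Then 13 full months totalling 396 days.
September 1–4, 1947: 4 days.
Total: 13 + 396 + 4 = 413 days.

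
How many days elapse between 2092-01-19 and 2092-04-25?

97

January 2092: 31 − 19 = 12 days remain.
Then February 2092 (29), March (31): 29 + 31 = 60 days.
April 1–25, 2092: 25 days.
Total: 12 + 60 + 25 = 97 days.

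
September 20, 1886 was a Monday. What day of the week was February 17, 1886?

Wednesday

Count forward from the earlier date (February 17, 1886) to the later (September 20, 1886):
February 1886: 28 − 17 = 11 days remain (1886 is not a leap year, so February has 28 days).
Then March (31), April (30), May (31), June (30), July (31), August (31): 31 + 30 + 31 + 30 + 31 + 31 = 184 days.
September 1–20, 1886: 20 days.
Total: 11 + 184 + 20 = 215 days.
215 mod 7 = 5, so 5 days before Monday is Wednesday.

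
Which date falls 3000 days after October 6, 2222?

December 23, 2230

Count 3000 days after October 6, 2222:
Day-of-year of October 6, 2222: 279.
Day-of-year of December 23, 2230: 357.
2222 has 365 days, so 365 − 279 = 86 days remain in 2222.
Full years 2223–2229: 5 common + 2 leap = 5×365 + 2×366 = 2557 days.
Total: 86 + 2557 + 357 = 3000 days.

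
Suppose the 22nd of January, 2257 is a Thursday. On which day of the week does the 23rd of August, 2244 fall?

Count forward from the earlier date (August 23, 2244) to the later (January 22, 2257):
From August 23, 2244 to August 23, 2256: 12 years, of which 3 contain a Feb 29 — 9×365 + 3×366 = 4383 days.
August 2256: 31 − 23 = 8 days remain.
Then September (30), October (31), November (30), December (31): 30 + 31 + 30 + 31 = 122 days.
January 1–22, 2257: 22 days.
Residual: 152 days.
Total: 4535 days.
4535 mod 7 = 6, so 6 days before Thursday is Friday.

Friday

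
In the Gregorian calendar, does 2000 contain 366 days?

Yes

2000 is a leap year (divisible by 400).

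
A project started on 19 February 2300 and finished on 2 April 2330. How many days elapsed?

Day-of-year of February 19, 2300: 50.
Day-of-year of April 2, 2330: 92.
2300 has 365 days, so 365 − 50 = 315 days remain in 2300.
Full years 2301–2329: 22 common + 7 leap = 22×365 + 7×366 = 10592 days.
Total: 315 + 10592 + 92 = 10999 days.

10999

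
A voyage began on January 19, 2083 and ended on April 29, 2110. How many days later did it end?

From January 19, 2083 to January 19, 2110: 27 years, of which 6 contain a Feb 29 — 21×365 + 6×366 = 9861 days.
(2100 is not a leap year (divisible by 100 but not 400).)
January 2110: 31 − 19 = 12 days remain.
Then February 2110 (28), March (31): 28 + 31 = 59 days.
April 1–29, 2110: 29 days.
Residual: 100 days.
Total: 9961 days.

9961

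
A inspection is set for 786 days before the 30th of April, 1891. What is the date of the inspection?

the 5th of March, 1889

Count 786 days before April 30, 1891:
March 5, 1889 → March 5, 1890: 365 days.
March 5, 1890 → March 5, 1891: 365 days.
March 1891: 31 − 5 = 26 days remain.
April 1–30, 1891: 30 days.
Residual: 56 days.
Total: 786 days.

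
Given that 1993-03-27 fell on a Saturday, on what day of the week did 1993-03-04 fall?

Thursday

Count forward from the earlier date (March 4, 1993) to the later (March 27, 1993):
Within March 1993: 27 − 4 = 23 days.
23 mod 7 = 2, so 2 days before Saturday is Thursday.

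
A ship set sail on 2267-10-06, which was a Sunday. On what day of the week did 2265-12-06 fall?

Count forward from the earlier date (December 6, 2265) to the later (October 6, 2267):
Day-of-year of December 6, 2265: 340.
Day-of-year of October 6, 2267: 279.
2265 has 365 days, so 365 − 340 = 25 days remain in 2265.
Full years: 2266: 365. Sum = 365.
Total: 25 + 365 + 279 = 669 days.
669 mod 7 = 4, so 4 days before Sunday is Wednesday.

Wednesday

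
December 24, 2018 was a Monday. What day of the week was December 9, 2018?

Sunday

Count forward from the earlier date (December 9, 2018) to the later (December 24, 2018):
Within December 2018: 24 − 9 = 15 days.
15 mod 7 = 1, so 1 day before Monday is Sunday.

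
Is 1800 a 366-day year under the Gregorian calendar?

1800 is not a leap year (divisible by 100 but not 400).

No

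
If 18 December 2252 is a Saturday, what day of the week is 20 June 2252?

Sunday

Count forward from the earlier date (June 20, 2252) to the later (December 18, 2252):
June 2252: 30 − 20 = 10 days remain.
Then July (31), August (31), September (30), October (31), November (30): 31 + 31 + 30 + 31 + 30 = 153 days.
December 1–18, 2252: 18 days.
Total: 10 + 153 + 18 = 181 days.
181 mod 7 = 6, so 6 days before Saturday is Sunday.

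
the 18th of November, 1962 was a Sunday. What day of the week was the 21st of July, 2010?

Day-of-year of November 18, 1962: 322.
Day-of-year of July 21, 2010: 202.
1962 has 365 days, so 365 − 322 = 43 days remain in 1962.
Full years 1963–2009: 35 common + 12 leap = 35×365 + 12×366 = 17167 days.
Total: 43 + 17167 + 202 = 17412 days.
17412 mod 7 = 3, so 3 days after Sunday is Wednesday.

Wednesday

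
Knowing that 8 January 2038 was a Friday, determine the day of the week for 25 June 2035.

Monday

Count forward from the earlier date (June 25, 2035) to the later (January 8, 2038):
Day-of-year of June 25, 2035: 176.
Day-of-year of January 8, 2038: 8.
2035 has 365 days, so 365 − 176 = 189 days remain in 2035.
Full years: 2036: 366; 2037: 365. Sum = 731.
Total: 189 + 731 + 8 = 928 days.
928 mod 7 = 4, so 4 days before Friday is Monday.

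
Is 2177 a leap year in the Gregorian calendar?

2177 is not a leap year.

No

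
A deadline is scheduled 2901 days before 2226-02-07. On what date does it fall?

2218-02-28

Count 2901 days before February 7, 2226:
Day-of-year of February 28, 2218: 59.
Day-of-year of February 7, 2226: 38.
2218 has 365 days, so 365 − 59 = 306 days remain in 2218.
Full years 2219–2225: 5 common + 2 leap = 5×365 + 2×366 = 2557 days.
Total: 306 + 2557 + 38 = 2901 days.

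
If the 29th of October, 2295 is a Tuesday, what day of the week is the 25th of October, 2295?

Count forward from the earlier date (October 25, 2295) to the later (October 29, 2295):
Within October 2295: 29 − 25 = 4 days.
4 mod 7 = 4, so 4 days before Tuesday is Friday.

Friday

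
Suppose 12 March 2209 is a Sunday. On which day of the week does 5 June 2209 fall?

Monday

March 2209: 31 − 12 = 19 days remain.
Then April (30), May (31): 30 + 31 = 61 days.
June 1–5, 2209: 5 days.
Total: 19 + 61 + 5 = 85 days.
85 mod 7 = 1, so 1 day after Sunday is Monday.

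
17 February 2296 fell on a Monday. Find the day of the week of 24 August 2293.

Count forward from the earlier date (August 24, 2293) to the later (February 17, 2296):
August 24, 2293 → August 24, 2294: 365 days.
August 24, 2294 → August 24, 2295: 365 days.
August 2295: 31 − 24 = 7 days remain.
Then September (30), October (31), November (30), December (31), January (31): 30 + 31 + 30 + 31 + 31 = 153 days.
February 1–17, 2296: 17 days (2296 is a leap year).
Residual: 177 days.
Total: 907 days.
907 mod 7 = 4, so 4 days before Monday is Thursday.

Thursday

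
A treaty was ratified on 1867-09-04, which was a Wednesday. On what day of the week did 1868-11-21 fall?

Saturday

Day-of-year of September 4, 1867: 247.
Day-of-year of November 21, 1868: 326.
1867 has 365 days, so 365 − 247 = 118 days remain in 1867.
Total: 118 + 326 = 444 days.
444 mod 7 = 3, so 3 days after Wednesday is Saturday.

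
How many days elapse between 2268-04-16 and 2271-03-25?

1073

Day-of-year of April 16, 2268: 107.
Day-of-year of March 25, 2271: 84.
2268 has 366 days, so 366 − 107 = 259 days remain in 2268.
Full years: 2269: 365; 2270: 365. Sum = 730.
Total: 259 + 730 + 84 = 1073 days.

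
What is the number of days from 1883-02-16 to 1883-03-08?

20

February 1883: 28 − 16 = 12 days remain (1883 is not a leap year, so February has 28 days).
March 1–8, 1883: 8 days.
Total: 12 + 8 = 20 days.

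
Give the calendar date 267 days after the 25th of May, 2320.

the 16th of February, 2321

Count 267 days after May 25, 2320:
May 2320: 31 − 25 = 6 days remain.
Then June (30), July (31), August (31), September (30), October (31), November (30), December (31), January (31): 30 + 31 + 31 + 30 + 31 + 30 + 31 + 31 = 245 days.
February 1–16, 2321: 16 days (2321 is not a leap year).
Total: 6 + 245 + 16 = 267 days.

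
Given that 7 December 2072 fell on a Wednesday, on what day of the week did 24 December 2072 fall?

Saturday

Within December 2072: 24 − 7 = 17 days.
17 mod 7 = 3, so 3 days after Wednesday is Saturday.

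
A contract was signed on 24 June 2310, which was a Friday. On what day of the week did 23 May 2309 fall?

Sunday

Count forward from the earlier date (May 23, 2309) to the later (June 24, 2310):
Day-of-year of May 23, 2309: 143.
Day-of-year of June 24, 2310: 175.
2309 has 365 days, so 365 − 143 = 222 days remain in 2309.
Total: 222 + 175 = 397 days.
397 mod 7 = 5, so 5 days before Friday is Sunday.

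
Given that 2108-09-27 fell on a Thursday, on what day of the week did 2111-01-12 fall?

Day-of-year of September 27, 2108: 271.
Day-of-year of January 12, 2111: 12.
2108 has 366 days, so 366 − 271 = 95 days remain in 2108.
Full years: 2109: 365; 2110: 365. Sum = 730.
Total: 95 + 730 + 12 = 837 days.
837 mod 7 = 4, so 4 days after Thursday is Monday.

Monday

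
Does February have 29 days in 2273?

No

2273 is not a leap year.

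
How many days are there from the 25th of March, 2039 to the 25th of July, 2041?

853

March 2039: 31 − 25 = 6 days remain.
Then 27 full months totalling 822 days.
July 1–25, 2041: 25 days.
Total: 6 + 822 + 25 = 853 days.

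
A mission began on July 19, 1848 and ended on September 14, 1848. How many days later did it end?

57

July 1848: 31 − 19 = 12 days remain.
Then August (31): 31 days.
September 1–14, 1848: 14 days.
Total: 12 + 31 + 14 = 57 days.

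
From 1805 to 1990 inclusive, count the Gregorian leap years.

45

Years divisible by 4: 1808, 1812, …, 1988 — 46 in all.
Of these, 1900 is divisible by 100 but not 400, so not leap.
Leap years: 46 − 1 = 45.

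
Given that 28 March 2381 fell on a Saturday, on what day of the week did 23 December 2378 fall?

Count forward from the earlier date (December 23, 2378) to the later (March 28, 2381):
December 23, 2378 → December 23, 2379: 365 days.
December 23, 2379 → December 23, 2380: 366 days (2380 is a leap year).
December 2380: 31 − 23 = 8 days remain.
Then January (31), February 2381 (28): 31 + 28 = 59 days.
March 1–28, 2381: 28 days.
Residual: 95 days.
Total: 826 days.
826 is a multiple of 7, so 23 December 2378 falls on the same weekday: Saturday.

Saturday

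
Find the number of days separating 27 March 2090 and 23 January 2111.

7606

Day-of-year of March 27, 2090: 86.
Day-of-year of January 23, 2111: 23.
2090 has 365 days, so 365 − 86 = 279 days remain in 2090.
Full years 2091–2110: 16 common + 4 leap = 16×365 + 4×366 = 7304 days.
Total: 279 + 7304 + 23 = 7606 days.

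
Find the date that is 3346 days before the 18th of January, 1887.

the 20th of November, 1877

Count 3346 days before January 18, 1887:
Day-of-year of November 20, 1877: 324.
Day-of-year of January 18, 1887: 18.
1877 has 365 days, so 365 − 324 = 41 days remain in 1877.
Full years 1878–1886: 7 common + 2 leap = 7×365 + 2×366 = 3287 days.
Total: 41 + 3287 + 18 = 3346 days.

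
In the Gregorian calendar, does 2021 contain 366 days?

No

2021 is not a leap year.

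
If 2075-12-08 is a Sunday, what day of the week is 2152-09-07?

Day-of-year of December 8, 2075: 342.
Day-of-year of September 7, 2152: 251.
2075 has 365 days, so 365 − 342 = 23 days remain in 2075.
Full years 2076–2151: 58 common + 18 leap = 58×365 + 18×366 = 27758 days.
Total: 23 + 27758 + 251 = 28032 days.
28032 mod 7 = 4, so 4 days after Sunday is Thursday.

Thursday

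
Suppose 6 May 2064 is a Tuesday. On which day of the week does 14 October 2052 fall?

Count forward from the earlier date (October 14, 2052) to the later (May 6, 2064):
Day-of-year of October 14, 2052: 288.
Day-of-year of May 6, 2064: 127.
2052 has 366 days, so 366 − 288 = 78 days remain in 2052.
Full years 2053–2063: 9 common + 2 leap = 9×365 + 2×366 = 4017 days.
Total: 78 + 4017 + 127 = 4222 days.
4222 mod 7 = 1, so 1 day before Tuesday is Monday.

Monday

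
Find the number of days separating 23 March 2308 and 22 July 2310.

March 23, 2308 → March 23, 2309: 365 days.
March 23, 2309 → March 23, 2310: 365 days.
March 2310: 31 − 23 = 8 days remain.
Then April (30), May (31), June (30): 30 + 31 + 30 = 91 days.
July 1–22, 2310: 22 days.
Residual: 121 days.
Total: 851 days.

851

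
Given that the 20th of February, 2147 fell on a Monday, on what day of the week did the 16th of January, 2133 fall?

Count forward from the earlier date (January 16, 2133) to the later (February 20, 2147):
From January 16, 2133 to January 16, 2147: 14 years, of which 3 contain a Feb 29 — 11×365 + 3×366 = 5113 days.
January 2147: 31 − 16 = 15 days remain.
February 1–20, 2147: 20 days (2147 is not a leap year).
Residual: 35 days.
Total: 5148 days.
5148 mod 7 = 3, so 3 days before Monday is Friday.

Friday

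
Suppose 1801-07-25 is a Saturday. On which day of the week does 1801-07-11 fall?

Count forward from the earlier date (July 11, 1801) to the later (July 25, 1801):
Within July 1801: 25 − 11 = 14 days.
14 is a multiple of 7, so 1801-07-11 falls on the same weekday: Saturday.

Saturday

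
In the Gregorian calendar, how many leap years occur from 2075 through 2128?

13

Years divisible by 4: 2076, 2080, …, 2128 — 14 in all.
Of these, 2100 is divisible by 100 but not 400, so not leap.
Leap years: 14 − 1 = 13.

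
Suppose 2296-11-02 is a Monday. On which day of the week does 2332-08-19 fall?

Friday

From November 2, 2296 to November 2, 2331: 35 years, of which 7 contain a Feb 29 — 28×365 + 7×366 = 12782 days.
(2300 is not a leap year (divisible by 100 but not 400).)
November 2331: 30 − 2 = 28 days remain.
Then December (31), January (31), February 2332 (29), March (31), April (30), May (31), June (30), July (31): 31 + 31 + 29 + 31 + 30 + 31 + 30 + 31 = 244 days.
August 1–19, 2332: 19 days.
Residual: 291 days.
Total: 13073 days.
13073 mod 7 = 4, so 4 days after Monday is Friday.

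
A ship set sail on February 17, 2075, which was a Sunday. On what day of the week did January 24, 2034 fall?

Tuesday

Count forward from the earlier date (January 24, 2034) to the later (February 17, 2075):
Day-of-year of January 24, 2034: 24.
Day-of-year of February 17, 2075: 48.
2034 has 365 days, so 365 − 24 = 341 days remain in 2034.
Full years 2035–2074: 30 common + 10 leap = 30×365 + 10×366 = 14610 days.
Total: 341 + 14610 + 48 = 14999 days.
14999 mod 7 = 5, so 5 days before Sunday is Tuesday.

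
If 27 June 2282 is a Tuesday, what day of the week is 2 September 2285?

Day-of-year of June 27, 2282: 178.
Day-of-year of September 2, 2285: 245.
2282 has 365 days, so 365 − 178 = 187 days remain in 2282.
Full years: 2283: 365; 2284: 366. Sum = 731.
Total: 187 + 731 + 245 = 1163 days.
1163 mod 7 = 1, so 1 day after Tuesday is Wednesday.

Wednesday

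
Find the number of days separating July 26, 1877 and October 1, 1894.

Day-of-year of July 26, 1877: 207.
Day-of-year of October 1, 1894: 274.
1877 has 365 days, so 365 − 207 = 158 days remain in 1877.
Full years 1878–1893: 12 common + 4 leap = 12×365 + 4×366 = 5844 days.
Total: 158 + 5844 + 274 = 6276 days.

6276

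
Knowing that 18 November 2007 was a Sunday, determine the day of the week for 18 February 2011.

Friday

Day-of-year of November 18, 2007: 322.
Day-of-year of February 18, 2011: 49.
2007 has 365 days, so 365 − 322 = 43 days remain in 2007.
Full years: 2008: 366; 2009: 365; 2010: 365. Sum = 1096.
Total: 43 + 1096 + 49 = 1188 days.
1188 mod 7 = 5, so 5 days after Sunday is Friday.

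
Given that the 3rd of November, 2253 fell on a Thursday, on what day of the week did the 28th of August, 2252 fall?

Count forward from the earlier date (August 28, 2252) to the later (November 3, 2253):
August 2252: 31 − 28 = 3 days remain.
Then 14 full months totalling 426 days.
November 1–3, 2253: 3 days.
Total: 3 + 426 + 3 = 432 days.
432 mod 7 = 5, so 5 days before Thursday is Saturday.

Saturday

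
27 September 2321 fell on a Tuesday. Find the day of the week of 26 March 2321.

Count forward from the earlier date (March 26, 2321) to the later (September 27, 2321):
March 2321: 31 − 26 = 5 days remain.
Then April (30), May (31), June (30), July (31), August (31): 30 + 31 + 30 + 31 + 31 = 153 days.
September 1–27, 2321: 27 days.
Total: 5 + 153 + 27 = 185 days.
185 mod 7 = 3, so 3 days before Tuesday is Saturday.

Saturday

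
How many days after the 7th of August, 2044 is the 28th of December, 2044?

143

August 2044: 31 − 7 = 24 days remain.
Then September (30), October (31), November (30): 30 + 31 + 30 = 91 days.
December 1–28, 2044: 28 days.
Total: 24 + 91 + 28 = 143 days.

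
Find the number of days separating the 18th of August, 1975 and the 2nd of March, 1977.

562

Day-of-year of August 18, 1975: 230.
Day-of-year of March 2, 1977: 61.
1975 has 365 days, so 365 − 230 = 135 days remain in 1975.
Full years: 1976: 366. Sum = 366.
Total: 135 + 366 + 61 = 562 days.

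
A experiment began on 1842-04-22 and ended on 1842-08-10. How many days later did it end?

110

April 1842: 30 − 22 = 8 days remain.
Then May (31), June (30), July (31): 31 + 30 + 31 = 92 days.
August 1–10, 1842: 10 days.
Total: 8 + 92 + 10 = 110 days.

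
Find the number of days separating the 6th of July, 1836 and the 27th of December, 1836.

July 1836: 31 − 6 = 25 days remain.
Then August (31), September (30), October (31), November (30): 31 + 30 + 31 + 30 = 122 days.
December 1–27, 1836: 27 days.
Total: 25 + 122 + 27 = 174 days.

174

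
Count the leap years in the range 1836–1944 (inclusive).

Years divisible by 4: 1836, 1840, …, 1944 — 28 in all.
Of these, 1900 is divisible by 100 but not 400, so not leap.
Leap years: 28 − 1 = 27.

27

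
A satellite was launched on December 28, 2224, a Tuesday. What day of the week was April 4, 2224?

Sunday

Count forward from the earlier date (April 4, 2224) to the later (December 28, 2224):
April 2224: 30 − 4 = 26 days remain.
Then May (31), June (30), July (31), August (31), September (30), October (31), November (30): 31 + 30 + 31 + 31 + 30 + 31 + 30 = 214 days.
December 1–28, 2224: 28 days.
Total: 26 + 214 + 28 = 268 days.
268 mod 7 = 2, so 2 days before Tuesday is Sunday.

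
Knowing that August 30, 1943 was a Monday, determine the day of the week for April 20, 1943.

Tuesday

Count forward from the earlier date (April 20, 1943) to the later (August 30, 1943):
April 1943: 30 − 20 = 10 days remain.
Then May (31), June (30), July (31): 31 + 30 + 31 = 92 days.
August 1–30, 1943: 30 days.
Total: 10 + 92 + 30 = 132 days.
132 mod 7 = 6, so 6 days before Monday is Tuesday.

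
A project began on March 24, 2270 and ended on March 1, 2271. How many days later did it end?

March 2270: 31 − 24 = 7 days remain.
Then 11 full months totalling 334 days.
March 1, 2271: 1 day.
Total: 7 + 334 + 1 = 342 days.

342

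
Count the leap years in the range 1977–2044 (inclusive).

Years divisible by 4: 1980, 1984, …, 2044 — 17 in all.
2000 is divisible by 400, so still leap.
No century exceptions apply. Count: 17.

17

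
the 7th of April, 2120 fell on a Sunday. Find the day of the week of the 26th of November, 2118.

Saturday

Count forward from the earlier date (November 26, 2118) to the later (April 7, 2120):
Day-of-year of November 26, 2118: 330.
Day-of-year of April 7, 2120: 98.
2118 has 365 days, so 365 − 330 = 35 days remain in 2118.
Full years: 2119: 365. Sum = 365.
Total: 35 + 365 + 98 = 498 days.
498 mod 7 = 1, so 1 day before Sunday is Saturday.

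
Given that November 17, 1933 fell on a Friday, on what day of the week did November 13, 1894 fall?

Count forward from the earlier date (November 13, 1894) to the later (November 17, 1933):
From November 13, 1894 to November 13, 1933: 39 years, of which 9 contain a Feb 29 — 30×365 + 9×366 = 14244 days.
(1900 is not a leap year (divisible by 100 but not 400).)
Within November 1933: 17 − 13 = 4 days.
Total: 14248 days.
14248 mod 7 = 3, so 3 days before Friday is Tuesday.

Tuesday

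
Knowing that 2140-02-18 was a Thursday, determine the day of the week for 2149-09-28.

Sunday

Day-of-year of February 18, 2140: 49.
Day-of-year of September 28, 2149: 271.
2140 has 366 days, so 366 − 49 = 317 days remain in 2140.
Full years 2141–2148: 6 common + 2 leap = 6×365 + 2×366 = 2922 days.
Total: 317 + 2922 + 271 = 3510 days.
3510 mod 7 = 3, so 3 days after Thursday is Sunday.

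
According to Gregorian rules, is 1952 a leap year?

Yes

1952 is a leap year.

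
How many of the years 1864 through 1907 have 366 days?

10

Years divisible by 4 in [1864, 1907]: 1864, 1868, 1872, 1876, 1880, 1884, 1888, 1892, 1896, 1900, 1904.
Of these, 1900 is divisible by 100 but not 400, so not leap.
Leap years: 11 − 1 = 10.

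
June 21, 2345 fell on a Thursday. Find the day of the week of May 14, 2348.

Friday

June 21, 2345 → June 21, 2346: 365 days.
June 21, 2346 → June 21, 2347: 365 days.
June 2347: 30 − 21 = 9 days remain.
Then 10 full months totalling 305 days.
May 1–14, 2348: 14 days.
Residual: 328 days.
Total: 1058 days.
1058 mod 7 = 1, so 1 day after Thursday is Friday.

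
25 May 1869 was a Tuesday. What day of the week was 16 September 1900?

Sunday

From May 25, 1869 to May 25, 1900: 31 years, of which 7 contain a Feb 29 — 24×365 + 7×366 = 11322 days.
(1900 is not a leap year (divisible by 100 but not 400).)
May 1900: 31 − 25 = 6 days remain.
Then June (30), July (31), August (31): 30 + 31 + 31 = 92 days.
September 1–16, 1900: 16 days.
Residual: 114 days.
Total: 11436 days.
11436 mod 7 = 5, so 5 days after Tuesday is Sunday.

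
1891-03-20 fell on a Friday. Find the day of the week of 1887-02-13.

Sunday

Count forward from the earlier date (February 13, 1887) to the later (March 20, 1891):
February 13, 1887 → February 13, 1888: 365 days.
February 13, 1888 → February 13, 1889: 366 days (1888 is a leap year).
February 13, 1889 → February 13, 1890: 365 days.
February 13, 1890 → February 13, 1891: 365 days.
February 1891: 28 − 13 = 15 days remain (1891 is not a leap year, so February has 28 days).
March 1–20, 1891: 20 days.
Residual: 35 days.
Total: 1496 days.
1496 mod 7 = 5, so 5 days before Friday is Sunday.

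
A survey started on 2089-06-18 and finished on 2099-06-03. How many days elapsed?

3637

Day-of-year of June 18, 2089: 169.
Day-of-year of June 3, 2099: 154.
2089 has 365 days, so 365 − 169 = 196 days remain in 2089.
Full years 2090–2098: 7 common + 2 leap = 7×365 + 2×366 = 3287 days.
Total: 196 + 3287 + 154 = 3637 days.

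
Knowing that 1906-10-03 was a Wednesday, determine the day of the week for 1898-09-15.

Count forward from the earlier date (September 15, 1898) to the later (October 3, 1906):
From September 15, 1898 to September 15, 1906: 8 years, of which 1 contains a Feb 29 — 7×365 + 1×366 = 2921 days.
(1900 is not a leap year (divisible by 100 but not 400).)
September 1906: 30 − 15 = 15 days remain.
October 1–3, 1906: 3 days.
Residual: 18 days.
Total: 2939 days.
2939 mod 7 = 6, so 6 days before Wednesday is Thursday.

Thursday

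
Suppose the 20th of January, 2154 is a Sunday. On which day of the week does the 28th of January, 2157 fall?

Friday

Day-of-year of January 20, 2154: 20.
Day-of-year of January 28, 2157: 28.
2154 has 365 days, so 365 − 20 = 345 days remain in 2154.
Full years: 2155: 365; 2156: 366. Sum = 731.
Total: 345 + 731 + 28 = 1104 days.
1104 mod 7 = 5, so 5 days after Sunday is Friday.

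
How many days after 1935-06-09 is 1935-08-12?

64

June 1935: 30 − 9 = 21 days remain.
Then July (31): 31 days.
August 1–12, 1935: 12 days.
Total: 21 + 31 + 12 = 64 days.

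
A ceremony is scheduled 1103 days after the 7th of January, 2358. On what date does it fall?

the 14th of January, 2361

Count 1103 days after January 7, 2358:
January 7, 2358 → January 7, 2359: 365 days.
January 7, 2359 → January 7, 2360: 365 days.
January 7, 2360 → January 7, 2361: 366 days (2360 is a leap year).
Within January 2361: 14 − 7 = 7 days.
Total: 1103 days.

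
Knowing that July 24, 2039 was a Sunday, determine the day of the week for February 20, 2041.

July 2039: 31 − 24 = 7 days remain.
Then 18 full months totalling 550 days.
February 1–20, 2041: 20 days (2041 is not a leap year).
Total: 7 + 550 + 20 = 577 days.
577 mod 7 = 3, so 3 days after Sunday is Wednesday.

Wednesday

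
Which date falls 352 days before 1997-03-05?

1996-03-18

Count 352 days before March 5, 1997:
March 1996: 31 − 18 = 13 days remain.
Then 11 full months totalling 334 days.
March 1–5, 1997: 5 days.
Residual: 352 days.
Total: 352 days.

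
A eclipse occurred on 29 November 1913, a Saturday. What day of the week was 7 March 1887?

Monday

Count forward from the earlier date (March 7, 1887) to the later (November 29, 1913):
Day-of-year of March 7, 1887: 66.
Day-of-year of November 29, 1913: 333.
1887 has 365 days, so 365 − 66 = 299 days remain in 1887.
Full years 1888–1912: 19 common + 6 leap = 19×365 + 6×366 = 9131 days.
Total: 299 + 9131 + 333 = 9763 days.
9763 mod 7 = 5, so 5 days before Saturday is Monday.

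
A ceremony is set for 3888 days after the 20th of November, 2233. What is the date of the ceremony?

the 13th of July, 2244

Count 3888 days after November 20, 2233:
From November 20, 2233 to November 20, 2243: 10 years, of which 2 contain a Feb 29 — 8×365 + 2×366 = 3652 days.
November 2243: 30 − 20 = 10 days remain.
Then December (31), January (31), February 2244 (29), March (31), April (30), May (31), June (30): 31 + 31 + 29 + 31 + 30 + 31 + 30 = 213 days.
July 1–13, 2244: 13 days.
Residual: 236 days.
Total: 3888 days.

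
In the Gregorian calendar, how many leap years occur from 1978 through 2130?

37

Years divisible by 4: 1980, 1984, …, 2128 — 38 in all.
Of these, 2100 is divisible by 100 but not 400, so not leap.
2000 is divisible by 400, so still leap.
Leap years: 38 − 1 = 37.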